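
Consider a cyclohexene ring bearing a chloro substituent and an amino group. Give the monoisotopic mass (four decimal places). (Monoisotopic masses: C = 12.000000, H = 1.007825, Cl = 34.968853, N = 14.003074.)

Atom tally by fragment:
  cyclohexene ring core → C:6 H:10
  (− 2 ring H displaced by substituents)
  + Cl → Cl:1
  + NH2 → N:1 H:2
Element totals:
  C: 6
  H: 10
  Cl: 1
  N: 1
Molecular formula: C6H10ClN.
  M = 6(12.0) + 10(1.007825) + 34.968853 + 14.003074
    = 72.000000 + 10.078250 + 34.968853 + 14.003074 = 131.050177

131.0502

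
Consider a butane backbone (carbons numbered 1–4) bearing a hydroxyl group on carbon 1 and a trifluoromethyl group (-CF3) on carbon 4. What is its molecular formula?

Atom tally by fragment:
  HOCH2 → C:1 H:3 O:1
  CH2 → C:1 H:2
  CH2 → C:1 H:2
  CH2CF3 → C:2 H:2 F:3
Element totals:
  C: 5
  H: 9
  F: 3
  O: 1

C5H9F3O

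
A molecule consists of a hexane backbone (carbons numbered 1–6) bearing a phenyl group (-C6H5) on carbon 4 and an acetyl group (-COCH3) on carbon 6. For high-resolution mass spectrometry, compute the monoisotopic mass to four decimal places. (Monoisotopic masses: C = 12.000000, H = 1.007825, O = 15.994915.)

Atom tally by fragment:
  CH3 → C:1 H:3
  CH2 → C:1 H:2
  CH2 → C:1 H:2
  CH(C6H5) → C:7 H:6
  CH2 → C:1 H:2
  CH2COCH3 → C:3 H:5 O:1
Element totals:
  C: 14
  H: 20
  O: 1
Molecular formula: C14H20O.
  M = 14(12.0) + 20(1.007825) + 15.994915
    = 168.000000 + 20.156500 + 15.994915 = 204.151415

204.1514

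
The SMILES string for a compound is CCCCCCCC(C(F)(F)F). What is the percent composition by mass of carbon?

Atom tally by fragment:
  CH3 → C:1 H:3
  CH2 → C:1 H:2
  CH2 → C:1 H:2
  CH2 → C:1 H:2
  CH2 → C:1 H:2
  CH2 → C:1 H:2
  CH2 → C:1 H:2
  CH2CF3 → C:2 H:2 F:3
Element totals:
  C: 9
  H: 17
  F: 3
Molecular formula: C9H17F3.
Molar mass = 182.229 g/mol.
Mass from C: 9 × 12.011 = 108.099 g/mol.
%C = 108.099 / 182.229 × 100 = 59.32%.

59.32%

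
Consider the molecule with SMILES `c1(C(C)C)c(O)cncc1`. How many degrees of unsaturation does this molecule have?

Atom tally by fragment:
  pyridine ring core → C:5 H:5 N:1
  (− 2 ring H displaced by substituents)
  + CH(CH3)2 → C:3 H:7
  + OH → O:1 H:1
Element totals:
  C: 8
  H: 11
  N: 1
  O: 1
Molecular formula: C8H11NO.
DoU = (2C + 2 + N − H − X) / 2 = (2·8 + 2 + 1 − 11 − 0) / 2 = 4.

4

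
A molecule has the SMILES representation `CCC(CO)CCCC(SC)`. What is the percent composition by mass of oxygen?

9.07%

Atom tally by fragment:
  CH3 → C:1 H:3
  CH2 → C:1 H:2
  CH(CH2OH) → C:2 H:4 O:1
  CH2 → C:1 H:2
  CH2 → C:1 H:2
  CH2 → C:1 H:2
  CH2SCH3 → C:2 H:5 S:1
Element totals:
  C: 9
  H: 20
  O: 1
  S: 1
Molecular formula: C9H20OS.
Molar mass = 176.318 g/mol.
Mass from O: 1 × 15.999 = 15.999 g/mol.
%O = 15.999 / 176.318 × 100 = 9.07%.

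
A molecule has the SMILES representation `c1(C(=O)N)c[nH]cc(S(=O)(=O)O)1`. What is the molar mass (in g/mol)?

Atom tally by fragment:
  pyrrole ring core → C:4 H:5 N:1
  (− 2 ring H displaced by substituents)
  + CONH2 → C:1 H:2 O:1 N:1
  + SO3H → S:1 O:3 H:1
Element totals:
  C: 5
  H: 6
  N: 2
  O: 4
  S: 1
Molecular formula: C5H6N2O4S.
  M = 5(12.011) + 6(1.008) + 2(14.007) + 4(15.999) + 32.06
    = 60.055 + 6.048 + 28.014 + 63.996 + 32.060 = 190.173

190.17 g/mol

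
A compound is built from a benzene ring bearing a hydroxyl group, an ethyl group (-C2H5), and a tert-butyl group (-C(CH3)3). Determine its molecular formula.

Atom tally by fragment:
  benzene ring core → C:6 H:6
  (− 3 ring H displaced by substituents)
  + OH → O:1 H:1
  + C2H5 → C:2 H:5
  + C(CH3)3 → C:4 H:9
Element totals:
  C: 12
  H: 18
  O: 1

C12H18O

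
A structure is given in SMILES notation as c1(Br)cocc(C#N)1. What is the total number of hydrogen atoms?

Atom tally by fragment:
  furan ring core → C:4 H:4 O:1
  (− 2 ring H displaced by substituents)
  + Br → Br:1
  + CN → C:1 N:1
Element totals:
  C: 5
  H: 2
  Br: 1
  N: 1
  O: 1

2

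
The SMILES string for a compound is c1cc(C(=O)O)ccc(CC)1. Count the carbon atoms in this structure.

Atom tally by fragment:
  benzene ring core → C:6 H:6
  (− 2 ring H displaced by substituents)
  + COOH → C:1 H:1 O:2
  + C2H5 → C:2 H:5
Element totals:
  C: 9
  H: 10
  O: 2

9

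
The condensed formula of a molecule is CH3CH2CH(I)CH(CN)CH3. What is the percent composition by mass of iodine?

56.89%

Atom tally by fragment:
  CH3 → C:1 H:3
  CH2 → C:1 H:2
  CH(I) → C:1 H:1 I:1
  CH(CN) → C:2 H:1 N:1
  CH3 → C:1 H:3
Element totals:
  C: 6
  H: 10
  I: 1
  N: 1
Molecular formula: C6H10IN.
Molar mass = 223.057 g/mol.
Mass from I: 1 × 126.904 = 126.904 g/mol.
%I = 126.904 / 223.057 × 100 = 56.89%.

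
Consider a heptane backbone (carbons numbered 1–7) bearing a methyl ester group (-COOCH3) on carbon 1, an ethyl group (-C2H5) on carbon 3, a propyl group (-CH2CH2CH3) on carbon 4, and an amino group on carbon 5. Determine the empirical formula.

Atom tally by fragment:
  CH3OOCCH2 → C:3 H:5 O:2
  CH2 → C:1 H:2
  CH(C2H5) → C:3 H:6
  CH(CH2CH2CH3) → C:4 H:8
  CH(NH2) → C:1 H:3 N:1
  CH2 → C:1 H:2
  CH3 → C:1 H:3
Element totals:
  C: 14
  H: 29
  N: 1
  O: 2
Molecular formula: C14H29NO2.
gcd of subscripts (14, 29, 1, 2) = 1, so the empirical formula equals the molecular formula.

C14H29NO2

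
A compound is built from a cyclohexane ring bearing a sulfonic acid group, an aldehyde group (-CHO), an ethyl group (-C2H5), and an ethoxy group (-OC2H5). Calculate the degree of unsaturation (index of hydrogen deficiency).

Atom tally by fragment:
  cyclohexane ring core → C:6 H:12
  (− 4 ring H displaced by substituents)
  + SO3H → S:1 O:3 H:1
  + CHO → C:1 H:1 O:1
  + C2H5 → C:2 H:5
  + OC2H5 → C:2 H:5 O:1
Element totals:
  C: 11
  H: 20
  O: 5
  S: 1
Molecular formula: C11H20O5S.
DoU = (2C + 2 + N − H − X) / 2 = (2·11 + 2 + 0 − 20 − 0) / 2 = 2.

2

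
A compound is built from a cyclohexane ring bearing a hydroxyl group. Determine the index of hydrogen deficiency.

Atom tally by fragment:
  cyclohexane ring core → C:6 H:12
  (− 1 ring H displaced by substituents)
  + OH → O:1 H:1
Element totals:
  C: 6
  H: 12
  O: 1
Molecular formula: C6H12O.
DoU = (2C + 2 + N − H − X) / 2 = (2·6 + 2 + 0 − 12 − 0) / 2 = 1.

1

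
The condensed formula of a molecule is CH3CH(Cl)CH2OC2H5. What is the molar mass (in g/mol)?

122.59 g/mol

Atom tally by fragment:
  CH3 → C:1 H:3
  CH(Cl) → C:1 H:1 Cl:1
  CH2OC2H5 → C:3 H:7 O:1
Element totals:
  C: 5
  H: 11
  Cl: 1
  O: 1
Molecular formula: C5H11ClO.
  M = 5(12.011) + 11(1.008) + 35.45 + 15.999
    = 60.055 + 11.088 + 35.450 + 15.999 = 122.592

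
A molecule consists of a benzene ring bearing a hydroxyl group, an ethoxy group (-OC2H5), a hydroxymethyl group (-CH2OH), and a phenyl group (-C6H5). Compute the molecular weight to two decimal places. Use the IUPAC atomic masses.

244.29 g/mol

Atom tally by fragment:
  benzene ring core → C:6 H:6
  (− 4 ring H displaced by substituents)
  + OH → O:1 H:1
  + OC2H5 → C:2 H:5 O:1
  + CH2OH → C:1 H:3 O:1
  + C6H5 → C:6 H:5
Element totals:
  C: 15
  H: 16
  O: 3
Molecular formula: C15H16O3.
  M = 15(12.011) + 16(1.008) + 3(15.999)
    = 180.165 + 16.128 + 47.997 = 244.290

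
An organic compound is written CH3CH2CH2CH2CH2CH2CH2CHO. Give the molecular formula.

Atom tally by fragment:
  CH3 → C:1 H:3
  CH2 → C:1 H:2
  CH2 → C:1 H:2
  CH2 → C:1 H:2
  CH2 → C:1 H:2
  CH2 → C:1 H:2
  CH2CHO → C:2 H:3 O:1
Element totals:
  C: 8
  H: 16
  O: 1

C8H16O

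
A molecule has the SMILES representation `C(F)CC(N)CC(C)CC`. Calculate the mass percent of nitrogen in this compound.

Atom tally by fragment:
  FCH2 → C:1 H:2 F:1
  CH2 → C:1 H:2
  CH(NH2) → C:1 H:3 N:1
  CH2 → C:1 H:2
  CH(CH3) → C:2 H:4
  CH2 → C:1 H:2
  CH3 → C:1 H:3
Element totals:
  C: 8
  H: 18
  F: 1
  N: 1
Molecular formula: C8H18FN.
Molar mass = 147.237 g/mol.
Mass from N: 1 × 14.007 = 14.007 g/mol.
%N = 14.007 / 147.237 × 100 = 9.51%.

9.51%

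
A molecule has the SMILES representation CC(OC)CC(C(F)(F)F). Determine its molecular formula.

Atom tally by fragment:
  CH3 → C:1 H:3
  CH(OCH3) → C:2 H:4 O:1
  CH2 → C:1 H:2
  CH2CF3 → C:2 H:2 F:3
Element totals:
  C: 6
  H: 11
  F: 3
  O: 1

C6H11F3O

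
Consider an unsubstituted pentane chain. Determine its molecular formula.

C5H12

Atom tally by fragment:
  CH3 → C:1 H:3
  CH2 → C:1 H:2
  CH2 → C:1 H:2
  CH2 → C:1 H:2
  CH3 → C:1 H:3
Element totals:
  C: 5
  H: 12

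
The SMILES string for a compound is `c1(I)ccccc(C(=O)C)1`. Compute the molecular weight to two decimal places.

Atom tally by fragment:
  benzene ring core → C:6 H:6
  (− 2 ring H displaced by substituents)
  + I → I:1
  + COCH3 → C:2 H:3 O:1
Element totals:
  C: 8
  H: 7
  I: 1
  O: 1
Molecular formula: C8H7IO.
  M = 8(12.011) + 7(1.008) + 126.904 + 15.999
    = 96.088 + 7.056 + 126.904 + 15.999 = 246.047

246.05 g/mol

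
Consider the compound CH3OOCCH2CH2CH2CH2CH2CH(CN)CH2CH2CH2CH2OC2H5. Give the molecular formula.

Element totals:
  C: 15
  H: 27
  N: 1
  O: 3

C15H27NO3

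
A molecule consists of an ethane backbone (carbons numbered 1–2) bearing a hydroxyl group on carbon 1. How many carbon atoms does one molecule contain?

2

Atom tally by fragment:
  HOCH2 → C:1 H:3 O:1
  CH3 → C:1 H:3
Element totals:
  C: 2
  H: 6
  O: 1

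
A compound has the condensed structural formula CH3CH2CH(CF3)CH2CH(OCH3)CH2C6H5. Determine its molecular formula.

Element totals:
  C: 14
  H: 19
  F: 3
  O: 1

C14H19F3O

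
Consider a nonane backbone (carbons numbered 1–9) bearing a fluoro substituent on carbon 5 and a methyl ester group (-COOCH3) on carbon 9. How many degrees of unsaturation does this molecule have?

1

Atom tally by fragment:
  CH3 → C:1 H:3
  CH2 → C:1 H:2
  CH2 → C:1 H:2
  CH2 → C:1 H:2
  CH(F) → C:1 H:1 F:1
  CH2 → C:1 H:2
  CH2 → C:1 H:2
  CH2 → C:1 H:2
  CH2COOCH3 → C:3 H:5 O:2
Element totals:
  C: 11
  H: 21
  F: 1
  O: 2
Molecular formula: C11H21FO2.
DoU = (2C + 2 + N − H − X) / 2 = (2·11 + 2 + 0 − 21 − 1) / 2 = 1.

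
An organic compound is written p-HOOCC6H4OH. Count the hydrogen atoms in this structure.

Atom tally by fragment:
  benzene ring core → C:6 H:6
  (− 2 ring H displaced by substituents)
  + COOH → C:1 H:1 O:2
  + OH → O:1 H:1
Element totals:
  C: 7
  H: 6
  O: 3

6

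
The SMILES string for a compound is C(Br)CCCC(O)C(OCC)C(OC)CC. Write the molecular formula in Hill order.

Atom tally by fragment:
  BrCH2 → C:1 H:2 Br:1
  CH2 → C:1 H:2
  CH2 → C:1 H:2
  CH2 → C:1 H:2
  CH(OH) → C:1 H:2 O:1
  CH(OC2H5) → C:3 H:6 O:1
  CH(OCH3) → C:2 H:4 O:1
  CH2 → C:1 H:2
  CH3 → C:1 H:3
Element totals:
  C: 12
  H: 25
  Br: 1
  O: 3

C12H25BrO3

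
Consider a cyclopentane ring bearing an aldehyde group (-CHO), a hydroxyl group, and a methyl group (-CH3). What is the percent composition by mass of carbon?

65.60%

Atom tally by fragment:
  cyclopentane ring core → C:5 H:10
  (− 3 ring H displaced by substituents)
  + CHO → C:1 H:1 O:1
  + OH → O:1 H:1
  + CH3 → C:1 H:3
Element totals:
  C: 7
  H: 12
  O: 2
Molecular formula: C7H12O2.
Molar mass = 128.171 g/mol.
Mass from C: 7 × 12.011 = 84.077 g/mol.
%C = 84.077 / 128.171 × 100 = 65.60%.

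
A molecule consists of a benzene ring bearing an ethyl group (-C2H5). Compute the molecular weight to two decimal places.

Atom tally by fragment:
  benzene ring core → C:6 H:6
  (− 1 ring H displaced by substituents)
  + C2H5 → C:2 H:5
Element totals:
  C: 8
  H: 10
Molecular formula: C8H10.
  M = 8(12.011) + 10(1.008)
    = 96.088 + 10.080 = 106.168

106.17 g/mol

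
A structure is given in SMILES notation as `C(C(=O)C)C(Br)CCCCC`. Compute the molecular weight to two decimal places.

221.14 g/mol

Atom tally by fragment:
  CH3COCH2 → C:3 H:5 O:1
  CH(Br) → C:1 H:1 Br:1
  CH2 → C:1 H:2
  CH2 → C:1 H:2
  CH2 → C:1 H:2
  CH2 → C:1 H:2
  CH3 → C:1 H:3
Element totals:
  C: 9
  H: 17
  Br: 1
  O: 1
Molecular formula: C9H17BrO.
  M = 9(12.011) + 17(1.008) + 79.904 + 15.999
    = 108.099 + 17.136 + 79.904 + 15.999 = 221.138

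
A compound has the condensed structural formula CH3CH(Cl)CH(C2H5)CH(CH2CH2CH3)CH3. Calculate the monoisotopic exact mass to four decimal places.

176.1332

Atom tally by fragment:
  CH3 → C:1 H:3
  CH(Cl) → C:1 H:1 Cl:1
  CH(C2H5) → C:3 H:6
  CH(CH2CH2CH3) → C:4 H:8
  CH3 → C:1 H:3
Element totals:
  C: 10
  H: 21
  Cl: 1
Molecular formula: C10H21Cl.
  M = 10(12.0) + 21(1.007825) + 34.968853
    = 120.000000 + 21.164325 + 34.968853 = 176.133178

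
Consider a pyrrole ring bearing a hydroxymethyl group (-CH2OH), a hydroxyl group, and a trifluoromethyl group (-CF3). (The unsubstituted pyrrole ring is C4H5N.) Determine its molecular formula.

Atom tally by fragment:
  pyrrole ring core → C:4 H:5 N:1
  (− 3 ring H displaced by substituents)
  + CH2OH → C:1 H:3 O:1
  + OH → O:1 H:1
  + CF3 → C:1 F:3
Element totals:
  C: 6
  H: 6
  F: 3
  N: 1
  O: 2

C6H6F3NO2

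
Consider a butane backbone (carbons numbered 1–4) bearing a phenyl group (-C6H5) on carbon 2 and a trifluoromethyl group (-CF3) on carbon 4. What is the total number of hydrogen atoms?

13

Atom tally by fragment:
  CH3 → C:1 H:3
  CH(C6H5) → C:7 H:6
  CH2 → C:1 H:2
  CH2CF3 → C:2 H:2 F:3
Element totals:
  C: 11
  H: 13
  F: 3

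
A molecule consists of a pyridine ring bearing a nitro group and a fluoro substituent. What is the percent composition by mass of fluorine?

Atom tally by fragment:
  pyridine ring core → C:5 H:5 N:1
  (− 2 ring H displaced by substituents)
  + NO2 → N:1 O:2
  + F → F:1
Element totals:
  C: 5
  H: 3
  F: 1
  N: 2
  O: 2
Molecular formula: C5H3FN2O2.
Molar mass = 142.089 g/mol.
Mass from F: 1 × 18.998 = 18.998 g/mol.
%F = 18.998 / 142.089 × 100 = 13.37%.

13.37%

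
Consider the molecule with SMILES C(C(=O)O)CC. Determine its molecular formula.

Atom tally by fragment:
  HOOCCH2 → C:2 H:3 O:2
  CH2 → C:1 H:2
  CH3 → C:1 H:3
Element totals:
  C: 4
  H: 8
  O: 2

C4H8O2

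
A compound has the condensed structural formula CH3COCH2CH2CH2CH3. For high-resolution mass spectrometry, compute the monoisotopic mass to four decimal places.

100.0888

Element totals:
  C: 6
  H: 12
  O: 1
Molecular formula: C6H12O.
  M = 6(12.0) + 12(1.007825) + 15.994915
    = 72.000000 + 12.093900 + 15.994915 = 100.088815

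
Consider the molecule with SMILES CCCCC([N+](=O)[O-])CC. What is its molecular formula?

Atom tally by fragment:
  CH3 → C:1 H:3
  CH2 → C:1 H:2
  CH2 → C:1 H:2
  CH2 → C:1 H:2
  CH(NO2) → C:1 H:1 N:1 O:2
  CH2 → C:1 H:2
  CH3 → C:1 H:3
Element totals:
  C: 7
  H: 15
  N: 1
  O: 2

C7H15NO2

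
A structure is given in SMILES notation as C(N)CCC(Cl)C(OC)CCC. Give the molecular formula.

Atom tally by fragment:
  H2NCH2 → C:1 H:4 N:1
  CH2 → C:1 H:2
  CH2 → C:1 H:2
  CH(Cl) → C:1 H:1 Cl:1
  CH(OCH3) → C:2 H:4 O:1
  CH2 → C:1 H:2
  CH2 → C:1 H:2
  CH3 → C:1 H:3
Element totals:
  C: 9
  H: 20
  Cl: 1
  N: 1
  O: 1

C9H20ClNO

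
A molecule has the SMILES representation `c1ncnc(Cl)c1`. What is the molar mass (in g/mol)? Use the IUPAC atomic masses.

114.53 g/mol

Atom tally by fragment:
  pyrimidine ring core → C:4 H:4 N:2
  (− 1 ring H displaced by substituents)
  + Cl → Cl:1
Element totals:
  C: 4
  H: 3
  Cl: 1
  N: 2
Molecular formula: C4H3ClN2.
  M = 4(12.011) + 3(1.008) + 35.45 + 2(14.007)
    = 48.044 + 3.024 + 35.450 + 28.014 = 114.532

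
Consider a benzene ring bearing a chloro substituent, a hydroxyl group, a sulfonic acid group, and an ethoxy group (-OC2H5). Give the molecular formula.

Atom tally by fragment:
  benzene ring core → C:6 H:6
  (− 4 ring H displaced by substituents)
  + Cl → Cl:1
  + OH → O:1 H:1
  + SO3H → S:1 O:3 H:1
  + OC2H5 → C:2 H:5 O:1
Element totals:
  C: 8
  H: 9
  Cl: 1
  O: 5
  S: 1

C8H9ClO5S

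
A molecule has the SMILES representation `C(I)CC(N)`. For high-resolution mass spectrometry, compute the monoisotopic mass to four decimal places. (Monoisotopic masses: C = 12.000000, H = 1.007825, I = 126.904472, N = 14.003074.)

Atom tally by fragment:
  ICH2 → C:1 H:2 I:1
  CH2 → C:1 H:2
  CH2NH2 → C:1 H:4 N:1
Element totals:
  C: 3
  H: 8
  I: 1
  N: 1
Molecular formula: C3H8IN.
  M = 3(12.0) + 8(1.007825) + 126.904472 + 14.003074
    = 36.000000 + 8.062600 + 126.904472 + 14.003074 = 184.970146

184.9701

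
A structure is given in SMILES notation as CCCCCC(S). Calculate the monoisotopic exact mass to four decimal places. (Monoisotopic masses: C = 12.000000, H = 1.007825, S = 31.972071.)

118.0816

Atom tally by fragment:
  CH3 → C:1 H:3
  CH2 → C:1 H:2
  CH2 → C:1 H:2
  CH2 → C:1 H:2
  CH2 → C:1 H:2
  CH2SH → C:1 H:3 S:1
Element totals:
  C: 6
  H: 14
  S: 1
Molecular formula: C6H14S.
  M = 6(12.0) + 14(1.007825) + 31.972071
    = 72.000000 + 14.109550 + 31.972071 = 118.081621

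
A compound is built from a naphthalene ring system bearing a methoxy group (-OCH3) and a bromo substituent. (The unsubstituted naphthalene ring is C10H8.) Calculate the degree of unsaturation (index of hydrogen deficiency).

Atom tally by fragment:
  naphthalene ring system core → C:10 H:8
  (− 2 ring H displaced by substituents)
  + OCH3 → C:1 H:3 O:1
  + Br → Br:1
Element totals:
  C: 11
  H: 9
  Br: 1
  O: 1
Molecular formula: C11H9BrO.
DoU = (2C + 2 + N − H − X) / 2 = (2·11 + 2 + 0 − 9 − 1) / 2 = 7.

7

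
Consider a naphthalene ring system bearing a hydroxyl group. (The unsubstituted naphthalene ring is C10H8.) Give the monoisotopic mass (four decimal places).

144.0575

Atom tally by fragment:
  naphthalene ring system core → C:10 H:8
  (− 1 ring H displaced by substituents)
  + OH → O:1 H:1
Element totals:
  C: 10
  H: 8
  O: 1
Molecular formula: C10H8O.
  M = 10(12.0) + 8(1.007825) + 15.994915
    = 120.000000 + 8.062600 + 15.994915 = 144.057515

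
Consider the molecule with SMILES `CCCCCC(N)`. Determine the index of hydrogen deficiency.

Atom tally by fragment:
  CH3 → C:1 H:3
  CH2 → C:1 H:2
  CH2 → C:1 H:2
  CH2 → C:1 H:2
  CH2 → C:1 H:2
  CH2NH2 → C:1 H:4 N:1
Element totals:
  C: 6
  H: 15
  N: 1
Molecular formula: C6H15N.
DoU = (2C + 2 + N − H − X) / 2 = (2·6 + 2 + 1 − 15 − 0) / 2 = 0.

0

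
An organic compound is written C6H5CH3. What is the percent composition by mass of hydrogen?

8.75%

Element totals:
  C: 7
  H: 8
Molecular formula: C7H8.
Molar mass = 92.141 g/mol.
Mass from H: 8 × 1.008 = 8.064 g/mol.
%H = 8.064 / 92.141 × 100 = 8.75%.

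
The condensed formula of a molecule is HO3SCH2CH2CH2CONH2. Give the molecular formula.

Atom tally by fragment:
  HO3SCH2 → C:1 H:3 S:1 O:3
  CH2 → C:1 H:2
  CH2CONH2 → C:2 H:4 O:1 N:1
Element totals:
  C: 4
  H: 9
  N: 1
  O: 4
  S: 1

C4H9NO4S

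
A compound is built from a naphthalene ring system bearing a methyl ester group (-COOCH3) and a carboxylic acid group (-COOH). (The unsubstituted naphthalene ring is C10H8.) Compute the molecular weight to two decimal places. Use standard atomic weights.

Atom tally by fragment:
  naphthalene ring system core → C:10 H:8
  (− 2 ring H displaced by substituents)
  + COOCH3 → C:2 H:3 O:2
  + COOH → C:1 H:1 O:2
Element totals:
  C: 13
  H: 10
  O: 4
Molecular formula: C13H10O4.
  M = 13(12.011) + 10(1.008) + 4(15.999)
    = 156.143 + 10.080 + 63.996 = 230.219

230.22 g/mol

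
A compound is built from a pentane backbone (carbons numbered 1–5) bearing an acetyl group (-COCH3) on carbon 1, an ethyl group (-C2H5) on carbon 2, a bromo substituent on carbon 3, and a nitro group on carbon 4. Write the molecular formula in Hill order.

Atom tally by fragment:
  CH3COCH2 → C:3 H:5 O:1
  CH(C2H5) → C:3 H:6
  CH(Br) → C:1 H:1 Br:1
  CH(NO2) → C:1 H:1 N:1 O:2
  CH3 → C:1 H:3
Element totals:
  C: 9
  H: 16
  Br: 1
  N: 1
  O: 3

C9H16BrNO3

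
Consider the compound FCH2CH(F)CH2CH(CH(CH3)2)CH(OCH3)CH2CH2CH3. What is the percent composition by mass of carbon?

64.83%

Atom tally by fragment:
  FCH2 → C:1 H:2 F:1
  CH(F) → C:1 H:1 F:1
  CH2 → C:1 H:2
  CH(CH(CH3)2) → C:4 H:8
  CH(OCH3) → C:2 H:4 O:1
  CH2 → C:1 H:2
  CH2 → C:1 H:2
  CH3 → C:1 H:3
Element totals:
  C: 12
  H: 24
  F: 2
  O: 1
Molecular formula: C12H24F2O.
Molar mass = 222.319 g/mol.
Mass from C: 12 × 12.011 = 144.132 g/mol.
%C = 144.132 / 222.319 × 100 = 64.83%.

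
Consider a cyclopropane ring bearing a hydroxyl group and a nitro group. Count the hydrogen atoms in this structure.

Atom tally by fragment:
  cyclopropane ring core → C:3 H:6
  (− 2 ring H displaced by substituents)
  + OH → O:1 H:1
  + NO2 → N:1 O:2
Element totals:
  C: 3
  H: 5
  N: 1
  O: 3

5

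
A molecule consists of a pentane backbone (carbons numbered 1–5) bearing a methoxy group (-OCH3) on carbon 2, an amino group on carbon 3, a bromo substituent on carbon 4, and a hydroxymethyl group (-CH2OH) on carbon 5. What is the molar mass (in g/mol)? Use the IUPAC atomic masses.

226.11 g/mol

Atom tally by fragment:
  CH3 → C:1 H:3
  CH(OCH3) → C:2 H:4 O:1
  CH(NH2) → C:1 H:3 N:1
  CH(Br) → C:1 H:1 Br:1
  CH2CH2OH → C:2 H:5 O:1
Element totals:
  C: 7
  H: 16
  Br: 1
  N: 1
  O: 2
Molecular formula: C7H16BrNO2.
  M = 7(12.011) + 16(1.008) + 79.904 + 14.007 + 2(15.999)
    = 84.077 + 16.128 + 79.904 + 14.007 + 31.998 = 226.114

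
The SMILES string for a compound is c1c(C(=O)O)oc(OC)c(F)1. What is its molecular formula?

C6H5FO4

Atom tally by fragment:
  furan ring core → C:4 H:4 O:1
  (− 3 ring H displaced by substituents)
  + COOH → C:1 H:1 O:2
  + OCH3 → C:1 H:3 O:1
  + F → F:1
Element totals:
  C: 6
  H: 5
  F: 1
  O: 4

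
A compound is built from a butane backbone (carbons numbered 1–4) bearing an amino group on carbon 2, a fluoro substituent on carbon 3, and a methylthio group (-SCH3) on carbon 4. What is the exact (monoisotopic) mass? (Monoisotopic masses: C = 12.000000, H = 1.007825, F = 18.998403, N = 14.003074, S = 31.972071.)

137.0674

Atom tally by fragment:
  CH3 → C:1 H:3
  CH(NH2) → C:1 H:3 N:1
  CH(F) → C:1 H:1 F:1
  CH2SCH3 → C:2 H:5 S:1
Element totals:
  C: 5
  H: 12
  F: 1
  N: 1
  S: 1
Molecular formula: C5H12FNS.
  M = 5(12.0) + 12(1.007825) + 18.998403 + 14.003074 + 31.972071
    = 60.000000 + 12.093900 + 18.998403 + 14.003074 + 31.972071 = 137.067448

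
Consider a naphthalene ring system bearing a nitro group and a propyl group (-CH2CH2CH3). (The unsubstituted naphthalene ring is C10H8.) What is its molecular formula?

C13H13NO2

Atom tally by fragment:
  naphthalene ring system core → C:10 H:8
  (− 2 ring H displaced by substituents)
  + NO2 → N:1 O:2
  + CH2CH2CH3 → C:3 H:7
Element totals:
  C: 13
  H: 13
  N: 1
  O: 2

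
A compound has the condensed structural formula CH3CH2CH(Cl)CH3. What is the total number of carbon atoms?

Element totals:
  C: 4
  H: 9
  Cl: 1

4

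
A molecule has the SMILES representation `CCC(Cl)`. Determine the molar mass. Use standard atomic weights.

78.54 g/mol

Atom tally by fragment:
  CH3 → C:1 H:3
  CH2 → C:1 H:2
  CH2Cl → C:1 H:2 Cl:1
Element totals:
  C: 3
  H: 7
  Cl: 1
Molecular formula: C3H7Cl.
  M = 3(12.011) + 7(1.008) + 35.45
    = 36.033 + 7.056 + 35.450 = 78.539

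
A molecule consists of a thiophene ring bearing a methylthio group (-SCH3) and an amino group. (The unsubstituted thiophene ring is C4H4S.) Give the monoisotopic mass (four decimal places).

145.0020

Atom tally by fragment:
  thiophene ring core → C:4 H:4 S:1
  (− 2 ring H displaced by substituents)
  + SCH3 → C:1 H:3 S:1
  + NH2 → N:1 H:2
Element totals:
  C: 5
  H: 7
  N: 1
  S: 2
Molecular formula: C5H7NS2.
  M = 5(12.0) + 7(1.007825) + 14.003074 + 2(31.972071)
    = 60.000000 + 7.054775 + 14.003074 + 63.944142 = 145.001991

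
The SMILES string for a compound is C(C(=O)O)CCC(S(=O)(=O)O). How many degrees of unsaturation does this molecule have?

1

Atom tally by fragment:
  HOOCCH2 → C:2 H:3 O:2
  CH2 → C:1 H:2
  CH2 → C:1 H:2
  CH2SO3H → C:1 H:3 S:1 O:3
Element totals:
  C: 5
  H: 10
  O: 5
  S: 1
Molecular formula: C5H10O5S.
DoU = (2C + 2 + N − H − X) / 2 = (2·5 + 2 + 0 − 10 − 0) / 2 = 1.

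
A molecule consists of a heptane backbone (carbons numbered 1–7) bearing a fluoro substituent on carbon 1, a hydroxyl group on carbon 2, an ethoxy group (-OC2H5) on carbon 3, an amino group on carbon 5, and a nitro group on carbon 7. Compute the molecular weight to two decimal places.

238.26 g/mol

Atom tally by fragment:
  FCH2 → C:1 H:2 F:1
  CH(OH) → C:1 H:2 O:1
  CH(OC2H5) → C:3 H:6 O:1
  CH2 → C:1 H:2
  CH(NH2) → C:1 H:3 N:1
  CH2 → C:1 H:2
  CH2NO2 → C:1 H:2 N:1 O:2
Element totals:
  C: 9
  H: 19
  F: 1
  N: 2
  O: 4
Molecular formula: C9H19FN2O4.
  M = 9(12.011) + 19(1.008) + 18.998 + 2(14.007) + 4(15.999)
    = 108.099 + 19.152 + 18.998 + 28.014 + 63.996 = 238.259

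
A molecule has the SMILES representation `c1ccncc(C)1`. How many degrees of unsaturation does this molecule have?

Atom tally by fragment:
  pyridine ring core → C:5 H:5 N:1
  (− 1 ring H displaced by substituents)
  + CH3 → C:1 H:3
Element totals:
  C: 6
  H: 7
  N: 1
Molecular formula: C6H7N.
DoU = (2C + 2 + N − H − X) / 2 = (2·6 + 2 + 1 − 7 − 0) / 2 = 4.

4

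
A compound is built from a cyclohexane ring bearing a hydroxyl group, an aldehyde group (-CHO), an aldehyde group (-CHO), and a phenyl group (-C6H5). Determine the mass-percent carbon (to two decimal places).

Atom tally by fragment:
  cyclohexane ring core → C:6 H:12
  (− 4 ring H displaced by substituents)
  + OH → O:1 H:1
  + CHO → C:1 H:1 O:1
  + CHO → C:1 H:1 O:1
  + C6H5 → C:6 H:5
Element totals:
  C: 14
  H: 16
  O: 3
Molecular formula: C14H16O3.
Molar mass = 232.279 g/mol.
Mass from C: 14 × 12.011 = 168.154 g/mol.
%C = 168.154 / 232.279 × 100 = 72.39%.

72.39%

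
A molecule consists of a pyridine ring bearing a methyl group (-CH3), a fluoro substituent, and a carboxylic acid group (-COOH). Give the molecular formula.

C7H6FNO2

Atom tally by fragment:
  pyridine ring core → C:5 H:5 N:1
  (− 3 ring H displaced by substituents)
  + CH3 → C:1 H:3
  + F → F:1
  + COOH → C:1 H:1 O:2
Element totals:
  C: 7
  H: 6
  F: 1
  N: 1
  O: 2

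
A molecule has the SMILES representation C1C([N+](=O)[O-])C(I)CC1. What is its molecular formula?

C5H8INO2

Atom tally by fragment:
  cyclopentane ring core → C:5 H:10
  (− 2 ring H displaced by substituents)
  + NO2 → N:1 O:2
  + I → I:1
Element totals:
  C: 5
  H: 8
  I: 1
  N: 1
  O: 2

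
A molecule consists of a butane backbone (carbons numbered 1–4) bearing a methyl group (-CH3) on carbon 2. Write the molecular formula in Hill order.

C5H12

Atom tally by fragment:
  CH3 → C:1 H:3
  CH(CH3) → C:2 H:4
  CH2 → C:1 H:2
  CH3 → C:1 H:3
Element totals:
  C: 5
  H: 12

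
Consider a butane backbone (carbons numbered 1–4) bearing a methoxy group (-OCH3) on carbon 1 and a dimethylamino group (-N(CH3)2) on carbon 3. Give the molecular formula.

Atom tally by fragment:
  CH3OCH2 → C:2 H:5 O:1
  CH2 → C:1 H:2
  CH(N(CH3)2) → C:3 H:7 N:1
  CH3 → C:1 H:3
Element totals:
  C: 7
  H: 17
  N: 1
  O: 1

C7H17NO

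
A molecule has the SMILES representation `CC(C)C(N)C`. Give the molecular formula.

C5H13N

Atom tally by fragment:
  CH3 → C:1 H:3
  CH(CH3) → C:2 H:4
  CH(NH2) → C:1 H:3 N:1
  CH3 → C:1 H:3
Element totals:
  C: 5
  H: 13
  N: 1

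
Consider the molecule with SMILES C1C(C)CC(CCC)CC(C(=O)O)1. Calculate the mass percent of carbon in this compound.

Atom tally by fragment:
  cyclohexane ring core → C:6 H:12
  (− 3 ring H displaced by substituents)
  + CH3 → C:1 H:3
  + CH2CH2CH3 → C:3 H:7
  + COOH → C:1 H:1 O:2
Element totals:
  C: 11
  H: 20
  O: 2
Molecular formula: C11H20O2.
Molar mass = 184.279 g/mol.
Mass from C: 11 × 12.011 = 132.121 g/mol.
%C = 132.121 / 184.279 × 100 = 71.70%.

71.70%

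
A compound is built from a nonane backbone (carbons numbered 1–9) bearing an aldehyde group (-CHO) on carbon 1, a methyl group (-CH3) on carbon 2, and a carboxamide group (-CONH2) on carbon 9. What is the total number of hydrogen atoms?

23

Atom tally by fragment:
  OHCCH2 → C:2 H:3 O:1
  CH(CH3) → C:2 H:4
  CH2 → C:1 H:2
  CH2 → C:1 H:2
  CH2 → C:1 H:2
  CH2 → C:1 H:2
  CH2 → C:1 H:2
  CH2 → C:1 H:2
  CH2CONH2 → C:2 H:4 O:1 N:1
Element totals:
  C: 12
  H: 23
  N: 1
  O: 2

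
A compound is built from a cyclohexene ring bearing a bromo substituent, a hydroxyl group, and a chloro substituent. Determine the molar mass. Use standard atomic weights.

Atom tally by fragment:
  cyclohexene ring core → C:6 H:10
  (− 3 ring H displaced by substituents)
  + Br → Br:1
  + OH → O:1 H:1
  + Cl → Cl:1
Element totals:
  C: 6
  H: 8
  Br: 1
  Cl: 1
  O: 1
Molecular formula: C6H8BrClO.
  M = 6(12.011) + 8(1.008) + 79.904 + 35.45 + 15.999
    = 72.066 + 8.064 + 79.904 + 35.450 + 15.999 = 211.483

211.48 g/mol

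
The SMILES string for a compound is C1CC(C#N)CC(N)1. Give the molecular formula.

C6H10N2

Atom tally by fragment:
  cyclopentane ring core → C:5 H:10
  (− 2 ring H displaced by substituents)
  + CN → C:1 N:1
  + NH2 → N:1 H:2
Element totals:
  C: 6
  H: 10
  N: 2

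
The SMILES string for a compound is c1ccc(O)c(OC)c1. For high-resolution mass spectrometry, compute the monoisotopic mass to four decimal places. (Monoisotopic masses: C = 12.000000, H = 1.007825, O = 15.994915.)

124.0524

Atom tally by fragment:
  benzene ring core → C:6 H:6
  (− 2 ring H displaced by substituents)
  + OH → O:1 H:1
  + OCH3 → C:1 H:3 O:1
Element totals:
  C: 7
  H: 8
  O: 2
Molecular formula: C7H8O2.
  M = 7(12.0) + 8(1.007825) + 2(15.994915)
    = 84.000000 + 8.062600 + 31.989830 = 124.052430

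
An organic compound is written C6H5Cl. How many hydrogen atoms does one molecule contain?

Atom tally by fragment:
  benzene ring core → C:6 H:6
  (− 1 ring H displaced by substituents)
  + Cl → Cl:1
Element totals:
  C: 6
  H: 5
  Cl: 1

5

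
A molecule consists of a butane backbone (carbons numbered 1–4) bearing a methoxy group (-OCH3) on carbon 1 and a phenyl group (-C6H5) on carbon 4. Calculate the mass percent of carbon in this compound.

Atom tally by fragment:
  CH3OCH2 → C:2 H:5 O:1
  CH2 → C:1 H:2
  CH2 → C:1 H:2
  CH2C6H5 → C:7 H:7
Element totals:
  C: 11
  H: 16
  O: 1
Molecular formula: C11H16O.
Molar mass = 164.248 g/mol.
Mass from C: 11 × 12.011 = 132.121 g/mol.
%C = 132.121 / 164.248 × 100 = 80.44%.

80.44%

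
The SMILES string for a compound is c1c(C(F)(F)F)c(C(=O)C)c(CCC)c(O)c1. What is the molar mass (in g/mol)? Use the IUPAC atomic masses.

246.23 g/mol

Atom tally by fragment:
  benzene ring core → C:6 H:6
  (− 4 ring H displaced by substituents)
  + CF3 → C:1 F:3
  + COCH3 → C:2 H:3 O:1
  + CH2CH2CH3 → C:3 H:7
  + OH → O:1 H:1
Element totals:
  C: 12
  H: 13
  F: 3
  O: 2
Molecular formula: C12H13F3O2.
  M = 12(12.011) + 13(1.008) + 3(18.998) + 2(15.999)
    = 144.132 + 13.104 + 56.994 + 31.998 = 246.228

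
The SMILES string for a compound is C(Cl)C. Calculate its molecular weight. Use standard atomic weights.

64.51 g/mol

Atom tally by fragment:
  ClCH2 → C:1 H:2 Cl:1
  CH3 → C:1 H:3
Element totals:
  C: 2
  H: 5
  Cl: 1
Molecular formula: C2H5Cl.
  M = 2(12.011) + 5(1.008) + 35.45
    = 24.022 + 5.040 + 35.450 = 64.512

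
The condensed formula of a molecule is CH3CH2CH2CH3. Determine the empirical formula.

Element totals:
  C: 4
  H: 10
Molecular formula: C4H10.
gcd of subscripts = 2; dividing each by 2:
  C: 4/2 = 2
  H: 10/2 = 5

C2H5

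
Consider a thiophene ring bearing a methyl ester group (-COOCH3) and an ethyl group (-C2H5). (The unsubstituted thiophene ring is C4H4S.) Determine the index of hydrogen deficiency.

Atom tally by fragment:
  thiophene ring core → C:4 H:4 S:1
  (− 2 ring H displaced by substituents)
  + COOCH3 → C:2 H:3 O:2
  + C2H5 → C:2 H:5
Element totals:
  C: 8
  H: 10
  O: 2
  S: 1
Molecular formula: C8H10O2S.
DoU = (2C + 2 + N − H − X) / 2 = (2·8 + 2 + 0 − 10 − 0) / 2 = 4.

4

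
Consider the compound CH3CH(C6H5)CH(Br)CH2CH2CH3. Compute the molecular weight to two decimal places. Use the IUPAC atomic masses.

Atom tally by fragment:
  CH3 → C:1 H:3
  CH(C6H5) → C:7 H:6
  CH(Br) → C:1 H:1 Br:1
  CH2 → C:1 H:2
  CH2 → C:1 H:2
  CH3 → C:1 H:3
Element totals:
  C: 12
  H: 17
  Br: 1
Molecular formula: C12H17Br.
  M = 12(12.011) + 17(1.008) + 79.904
    = 144.132 + 17.136 + 79.904 = 241.172

241.17 g/mol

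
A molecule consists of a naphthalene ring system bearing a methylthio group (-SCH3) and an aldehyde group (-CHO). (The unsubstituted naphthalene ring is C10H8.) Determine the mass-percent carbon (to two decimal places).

Atom tally by fragment:
  naphthalene ring system core → C:10 H:8
  (− 2 ring H displaced by substituents)
  + SCH3 → C:1 H:3 S:1
  + CHO → C:1 H:1 O:1
Element totals:
  C: 12
  H: 10
  O: 1
  S: 1
Molecular formula: C12H10OS.
Molar mass = 202.271 g/mol.
Mass from C: 12 × 12.011 = 144.132 g/mol.
%C = 144.132 / 202.271 × 100 = 71.26%.

71.26%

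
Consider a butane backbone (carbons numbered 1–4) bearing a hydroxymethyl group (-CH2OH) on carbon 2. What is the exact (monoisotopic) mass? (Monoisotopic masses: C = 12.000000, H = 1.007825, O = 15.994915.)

88.0888

Atom tally by fragment:
  CH3 → C:1 H:3
  CH(CH2OH) → C:2 H:4 O:1
  CH2 → C:1 H:2
  CH3 → C:1 H:3
Element totals:
  C: 5
  H: 12
  O: 1
Molecular formula: C5H12O.
  M = 5(12.0) + 12(1.007825) + 15.994915
    = 60.000000 + 12.093900 + 15.994915 = 88.088815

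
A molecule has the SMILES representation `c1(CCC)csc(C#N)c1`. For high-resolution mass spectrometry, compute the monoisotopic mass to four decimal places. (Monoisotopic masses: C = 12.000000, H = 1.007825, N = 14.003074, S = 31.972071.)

151.0456

Atom tally by fragment:
  thiophene ring core → C:4 H:4 S:1
  (− 2 ring H displaced by substituents)
  + CH2CH2CH3 → C:3 H:7
  + CN → C:1 N:1
Element totals:
  C: 8
  H: 9
  N: 1
  S: 1
Molecular formula: C8H9NS.
  M = 8(12.0) + 9(1.007825) + 14.003074 + 31.972071
    = 96.000000 + 9.070425 + 14.003074 + 31.972071 = 151.045570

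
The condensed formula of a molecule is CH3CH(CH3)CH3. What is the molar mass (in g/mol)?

58.12 g/mol

Atom tally by fragment:
  CH3 → C:1 H:3
  CH(CH3) → C:2 H:4
  CH3 → C:1 H:3
Element totals:
  C: 4
  H: 10
Molecular formula: C4H10.
  M = 4(12.011) + 10(1.008)
    = 48.044 + 10.080 = 58.124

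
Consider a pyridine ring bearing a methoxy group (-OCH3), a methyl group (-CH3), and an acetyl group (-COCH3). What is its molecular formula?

C9H11NO2

Atom tally by fragment:
  pyridine ring core → C:5 H:5 N:1
  (− 3 ring H displaced by substituents)
  + OCH3 → C:1 H:3 O:1
  + CH3 → C:1 H:3
  + COCH3 → C:2 H:3 O:1
Element totals:
  C: 9
  H: 11
  N: 1
  O: 2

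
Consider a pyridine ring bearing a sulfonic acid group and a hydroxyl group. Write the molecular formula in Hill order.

Atom tally by fragment:
  pyridine ring core → C:5 H:5 N:1
  (− 2 ring H displaced by substituents)
  + SO3H → S:1 O:3 H:1
  + OH → O:1 H:1
Element totals:
  C: 5
  H: 5
  N: 1
  O: 4
  S: 1

C5H5NO4S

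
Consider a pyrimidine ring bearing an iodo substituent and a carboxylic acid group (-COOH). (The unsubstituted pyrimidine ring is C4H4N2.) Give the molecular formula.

Atom tally by fragment:
  pyrimidine ring core → C:4 H:4 N:2
  (− 2 ring H displaced by substituents)
  + I → I:1
  + COOH → C:1 H:1 O:2
Element totals:
  C: 5
  H: 3
  I: 1
  N: 2
  O: 2

C5H3IN2O2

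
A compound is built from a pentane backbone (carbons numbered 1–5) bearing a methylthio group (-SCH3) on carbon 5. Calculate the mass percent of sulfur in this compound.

Atom tally by fragment:
  CH3 → C:1 H:3
  CH2 → C:1 H:2
  CH2 → C:1 H:2
  CH2 → C:1 H:2
  CH2SCH3 → C:2 H:5 S:1
Element totals:
  C: 6
  H: 14
  S: 1
Molecular formula: C6H14S.
Molar mass = 118.238 g/mol.
Mass from S: 1 × 32.06 = 32.060 g/mol.
%S = 32.060 / 118.238 × 100 = 27.11%.

27.11%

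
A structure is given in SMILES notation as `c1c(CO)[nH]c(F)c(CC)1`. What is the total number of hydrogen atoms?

Atom tally by fragment:
  pyrrole ring core → C:4 H:5 N:1
  (− 3 ring H displaced by substituents)
  + CH2OH → C:1 H:3 O:1
  + F → F:1
  + C2H5 → C:2 H:5
Element totals:
  C: 7
  H: 10
  F: 1
  N: 1
  O: 1

10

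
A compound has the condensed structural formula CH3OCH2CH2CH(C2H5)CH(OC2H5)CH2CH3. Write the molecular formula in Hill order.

C11H24O2

Atom tally by fragment:
  CH3OCH2 → C:2 H:5 O:1
  CH2 → C:1 H:2
  CH(C2H5) → C:3 H:6
  CH(OC2H5) → C:3 H:6 O:1
  CH2 → C:1 H:2
  CH3 → C:1 H:3
Element totals:
  C: 11
  H: 24
  O: 2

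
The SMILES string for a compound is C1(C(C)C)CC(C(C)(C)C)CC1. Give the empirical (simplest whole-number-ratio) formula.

CH2

Atom tally by fragment:
  cyclopentane ring core → C:5 H:10
  (− 2 ring H displaced by substituents)
  + CH(CH3)2 → C:3 H:7
  + C(CH3)3 → C:4 H:9
Element totals:
  C: 12
  H: 24
Molecular formula: C12H24.
gcd of subscripts = 12; dividing each by 12:
  C: 12/12 = 1
  H: 24/12 = 2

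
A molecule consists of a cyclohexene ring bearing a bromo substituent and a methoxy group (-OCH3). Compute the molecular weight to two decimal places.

191.07 g/mol

Atom tally by fragment:
  cyclohexene ring core → C:6 H:10
  (− 2 ring H displaced by substituents)
  + Br → Br:1
  + OCH3 → C:1 H:3 O:1
Element totals:
  C: 7
  H: 11
  Br: 1
  O: 1
Molecular formula: C7H11BrO.
  M = 7(12.011) + 11(1.008) + 79.904 + 15.999
    = 84.077 + 11.088 + 79.904 + 15.999 = 191.068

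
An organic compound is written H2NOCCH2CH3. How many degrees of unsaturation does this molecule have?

1

Atom tally by fragment:
  H2NOCCH2 → C:2 H:4 O:1 N:1
  CH3 → C:1 H:3
Element totals:
  C: 3
  H: 7
  N: 1
  O: 1
Molecular formula: C3H7NO.
DoU = (2C + 2 + N − H − X) / 2 = (2·3 + 2 + 1 − 7 − 0) / 2 = 1.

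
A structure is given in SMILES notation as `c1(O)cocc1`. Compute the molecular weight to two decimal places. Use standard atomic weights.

84.07 g/mol

Atom tally by fragment:
  furan ring core → C:4 H:4 O:1
  (− 1 ring H displaced by substituents)
  + OH → O:1 H:1
Element totals:
  C: 4
  H: 4
  O: 2
Molecular formula: C4H4O2.
  M = 4(12.011) + 4(1.008) + 2(15.999)
    = 48.044 + 4.032 + 31.998 = 84.074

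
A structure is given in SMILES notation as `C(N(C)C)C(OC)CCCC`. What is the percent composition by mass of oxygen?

Atom tally by fragment:
  (CH3)2NCH2 → C:3 H:8 N:1
  CH(OCH3) → C:2 H:4 O:1
  CH2 → C:1 H:2
  CH2 → C:1 H:2
  CH2 → C:1 H:2
  CH3 → C:1 H:3
Element totals:
  C: 9
  H: 21
  N: 1
  O: 1
Molecular formula: C9H21NO.
Molar mass = 159.273 g/mol.
Mass from O: 1 × 15.999 = 15.999 g/mol.
%O = 15.999 / 159.273 × 100 = 10.05%.

10.05%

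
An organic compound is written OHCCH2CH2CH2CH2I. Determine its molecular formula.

Element totals:
  C: 5
  H: 9
  I: 1
  O: 1

C5H9IO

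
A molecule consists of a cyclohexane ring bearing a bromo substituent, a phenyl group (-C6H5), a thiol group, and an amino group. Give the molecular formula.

Atom tally by fragment:
  cyclohexane ring core → C:6 H:12
  (− 4 ring H displaced by substituents)
  + Br → Br:1
  + C6H5 → C:6 H:5
  + SH → S:1 H:1
  + NH2 → N:1 H:2
Element totals:
  C: 12
  H: 16
  Br: 1
  N: 1
  S: 1

C12H16BrNS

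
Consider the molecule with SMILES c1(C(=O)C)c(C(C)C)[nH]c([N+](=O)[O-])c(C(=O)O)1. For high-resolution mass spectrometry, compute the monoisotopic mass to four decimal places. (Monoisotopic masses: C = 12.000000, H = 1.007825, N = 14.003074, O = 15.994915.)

Atom tally by fragment:
  pyrrole ring core → C:4 H:5 N:1
  (− 4 ring H displaced by substituents)
  + COCH3 → C:2 H:3 O:1
  + CH(CH3)2 → C:3 H:7
  + NO2 → N:1 O:2
  + COOH → C:1 H:1 O:2
Element totals:
  C: 10
  H: 12
  N: 2
  O: 5
Molecular formula: C10H12N2O5.
  M = 10(12.0) + 12(1.007825) + 2(14.003074) + 5(15.994915)
    = 120.000000 + 12.093900 + 28.006148 + 79.974575 = 240.074623

240.0746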